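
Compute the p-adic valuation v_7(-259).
v_7(-259) = 1

v_7(n) is the largest exponent k such that 7^k divides n. Factor out: -259 = -7^1 · 37. (Sign doesn't affect v_p.) So v_7(-259) = 1.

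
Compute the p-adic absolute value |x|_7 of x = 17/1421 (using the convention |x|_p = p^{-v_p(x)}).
|17/1421|_7 = 49

Step 1 — compute v_7(x) by factoring powers of 7 out of the numerator and denominator: v_7(17/1421) = -2. Step 2 — apply |x|_p = p^{-v_p(x)} = 7^{2} = 49.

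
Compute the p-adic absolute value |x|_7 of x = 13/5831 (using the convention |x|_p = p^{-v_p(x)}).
|13/5831|_7 = 343

Step 1 — compute v_7(x) by factoring powers of 7 out of the numerator and denominator: v_7(13/5831) = -3. Step 2 — apply |x|_p = p^{-v_p(x)} = 7^{3} = 343.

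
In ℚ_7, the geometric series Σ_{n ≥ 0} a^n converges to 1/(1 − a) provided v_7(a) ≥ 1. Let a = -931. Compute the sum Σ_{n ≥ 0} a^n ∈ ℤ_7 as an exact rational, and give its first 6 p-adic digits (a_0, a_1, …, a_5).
Σ a^n = 1/(1 − a) = 1/932;  first 6 digits = (1, 0, 2, 4, 3, 2)

v_7(a) = 2 ≥ 1, so the series converges in ℤ_7 to 1/(1 − a) = 1/(1 − (-931)) = 1/932. Expand this rational in ℤ_7: compute digits iteratively via d_i = x_i mod 7, x_{i+1} = (x_i − d_i)/7. The first 6 digits are (1, 0, 2, 4, 3, 2).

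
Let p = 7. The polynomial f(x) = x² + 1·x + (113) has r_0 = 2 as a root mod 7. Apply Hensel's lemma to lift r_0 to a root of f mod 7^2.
r_1 = 37 (mod 49)

Hensel: r_{i+1} = r_i − f(r_i)·(f′(r_i))^{-1} mod 7^{i+2}, f′(x) = 2x + 1. Iterate:
  r_0 = 2 (mod 7)
  r_1 = 37 (mod 49)
Final: r = 37 satisfies f(r) ≡ 0 mod 7^2.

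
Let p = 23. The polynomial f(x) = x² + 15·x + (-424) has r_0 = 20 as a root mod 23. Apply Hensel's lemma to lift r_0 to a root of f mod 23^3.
r_2 = 342 (mod 12167)

Hensel: r_{i+1} = r_i − f(r_i)·(f′(r_i))^{-1} mod 23^{i+2}, f′(x) = 2x + 15. Iterate:
  r_0 = 20 (mod 23)
  r_1 = 342 (mod 529)
  r_2 = 342 (mod 12167)
Final: r = 342 satisfies f(r) ≡ 0 mod 23^3.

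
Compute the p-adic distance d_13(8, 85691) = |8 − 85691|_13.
d_13(8, 85691) = 1/28561

Step 1 — x − y = 8 − 85691 = -85683. Step 2 — v_13(-85683) = 4 (factor: -85683 = −(13^4 · 3); the sign does not affect v_p). Step 3 — |x − y|_13 = 13^{-4} = 1/28561.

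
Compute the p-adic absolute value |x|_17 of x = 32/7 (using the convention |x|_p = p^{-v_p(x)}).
|32/7|_17 = 1

Step 1 — compute v_17(x) by factoring powers of 17 out of the numerator and denominator: v_17(32/7) = 0. Step 2 — apply |x|_p = p^{-v_p(x)} = 17^{0} = 1.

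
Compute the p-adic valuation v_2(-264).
v_2(-264) = 3

v_2(n) is the largest exponent k such that 2^k divides n. Factor out: -264 = -2^3 · 33. (Sign doesn't affect v_p.) So v_2(-264) = 3.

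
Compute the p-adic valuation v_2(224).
v_2(224) = 5

v_2(n) is the largest exponent k such that 2^k divides n. Factor out: 224 = 2^5 · 7. (Sign doesn't affect v_p.) So v_2(224) = 5.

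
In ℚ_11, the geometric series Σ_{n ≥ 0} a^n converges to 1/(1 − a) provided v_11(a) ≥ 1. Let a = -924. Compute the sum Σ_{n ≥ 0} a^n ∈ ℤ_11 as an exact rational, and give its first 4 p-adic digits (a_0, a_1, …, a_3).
Σ a^n = 1/(1 − a) = 1/925;  first 4 digits = (1, 4, 8, 0)

v_11(a) = 1 ≥ 1, so the series converges in ℤ_11 to 1/(1 − a) = 1/(1 − (-924)) = 1/925. Expand this rational in ℤ_11: compute digits iteratively via d_i = x_i mod 11, x_{i+1} = (x_i − d_i)/11. The first 4 digits are (1, 4, 8, 0).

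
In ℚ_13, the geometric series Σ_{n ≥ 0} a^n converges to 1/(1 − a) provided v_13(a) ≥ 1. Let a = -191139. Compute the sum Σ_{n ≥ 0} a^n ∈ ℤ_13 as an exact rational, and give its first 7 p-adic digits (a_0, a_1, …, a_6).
Σ a^n = 1/(1 − a) = 1/191140;  first 7 digits = (1, 0, 0, 4, 6, 12, 2)

v_13(a) = 3 ≥ 1, so the series converges in ℤ_13 to 1/(1 − a) = 1/(1 − (-191139)) = 1/191140. Expand this rational in ℤ_13: compute digits iteratively via d_i = x_i mod 13, x_{i+1} = (x_i − d_i)/13. The first 7 digits are (1, 0, 0, 4, 6, 12, 2).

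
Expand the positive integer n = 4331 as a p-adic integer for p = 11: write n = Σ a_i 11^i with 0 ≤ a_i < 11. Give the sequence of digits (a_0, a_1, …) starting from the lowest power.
(a_0, a_1, …) = (8, 8, 2, 3)

Repeated division by 11 gives the digits low-to-high: 4331 = 8 + 8·11^1 + 2·11^2 + 3·11^3. Digit sequence: (8, 8, 2, 3).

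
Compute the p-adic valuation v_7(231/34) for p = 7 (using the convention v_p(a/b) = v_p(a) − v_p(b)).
v_7(231/34) = 1

Factor powers of 7 from the numerator and denominator of the reduced fraction: 231 = 7^1 · 33 and 34 = 7^0 · 34. Apply v_p(a/b) = v_p(a) − v_p(b): v_7(231/34) = 1 − 0 = 1.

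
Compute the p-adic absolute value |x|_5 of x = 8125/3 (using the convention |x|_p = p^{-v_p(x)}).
|8125/3|_5 = 1/625

Step 1 — compute v_5(x) by factoring powers of 5 out of the numerator and denominator: v_5(8125/3) = 4. Step 2 — apply |x|_p = p^{-v_p(x)} = 5^{-4} = 1/625.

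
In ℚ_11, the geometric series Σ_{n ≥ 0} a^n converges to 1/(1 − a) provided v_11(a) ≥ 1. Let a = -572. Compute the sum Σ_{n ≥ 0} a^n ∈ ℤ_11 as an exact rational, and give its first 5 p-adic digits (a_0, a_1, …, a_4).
Σ a^n = 1/(1 − a) = 1/573;  first 5 digits = (1, 3, 4, 8, 3)

v_11(a) = 1 ≥ 1, so the series converges in ℤ_11 to 1/(1 − a) = 1/(1 − (-572)) = 1/573. Expand this rational in ℤ_11: compute digits iteratively via d_i = x_i mod 11, x_{i+1} = (x_i − d_i)/11. The first 5 digits are (1, 3, 4, 8, 3).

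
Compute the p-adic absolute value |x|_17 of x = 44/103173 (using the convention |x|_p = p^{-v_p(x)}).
|44/103173|_17 = 4913

Step 1 — compute v_17(x) by factoring powers of 17 out of the numerator and denominator: v_17(44/103173) = -3. Step 2 — apply |x|_p = p^{-v_p(x)} = 17^{3} = 4913.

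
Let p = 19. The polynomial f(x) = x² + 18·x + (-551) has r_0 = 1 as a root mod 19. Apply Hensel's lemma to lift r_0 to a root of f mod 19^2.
r_1 = 172 (mod 361)

Hensel: r_{i+1} = r_i − f(r_i)·(f′(r_i))^{-1} mod 19^{i+2}, f′(x) = 2x + 18. Iterate:
  r_0 = 1 (mod 19)
  r_1 = 172 (mod 361)
Final: r = 172 satisfies f(r) ≡ 0 mod 19^2.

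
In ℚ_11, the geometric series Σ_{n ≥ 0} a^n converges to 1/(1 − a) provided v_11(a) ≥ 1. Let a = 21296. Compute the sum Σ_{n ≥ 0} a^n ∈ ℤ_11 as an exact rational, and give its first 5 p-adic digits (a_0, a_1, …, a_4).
Σ a^n = 1/(1 − a) = -1/21295;  first 5 digits = (1, 0, 0, 5, 1)

v_11(a) = 3 ≥ 1, so the series converges in ℤ_11 to 1/(1 − a) = 1/(1 − 21296) = -1/21295. Expand this rational in ℤ_11: compute digits iteratively via d_i = x_i mod 11, x_{i+1} = (x_i − d_i)/11. The first 5 digits are (1, 0, 0, 5, 1).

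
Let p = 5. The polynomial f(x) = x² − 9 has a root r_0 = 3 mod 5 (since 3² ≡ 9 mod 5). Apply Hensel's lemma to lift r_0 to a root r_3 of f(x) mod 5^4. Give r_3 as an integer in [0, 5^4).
r_3 = 3 (mod 625)

Hensel's recurrence: r_{i+1} = r_i − f(r_i)·(f′(r_i))^{-1} mod 5^{i+2}, with f′(x) = 2x. Iterate:
  r_0 = 3 (mod 5)
  r_1 = 3 (mod 25)
  r_2 = 3 (mod 125)
  r_3 = 3 (mod 625)
Final: r_3 = 3, and one checks f(r_3) ≡ 0 mod 5^4.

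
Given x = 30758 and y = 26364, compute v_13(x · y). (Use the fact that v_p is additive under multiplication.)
v_13(810903912) = 6

v_p(x) = 3 (factor: 30758 = 13^3 · 14); v_p(y) = 3 (factor: 26364 = 13^3 · 12). Additivity: v_p(xy) = v_p(x) + v_p(y) = 3 + 3 = 6. (Direct check: xy = 810903912 = 13^6 · (168).)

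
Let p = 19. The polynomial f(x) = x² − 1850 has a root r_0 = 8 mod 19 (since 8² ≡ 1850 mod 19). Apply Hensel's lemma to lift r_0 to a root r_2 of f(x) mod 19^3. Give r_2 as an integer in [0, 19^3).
r_2 = 5309 (mod 6859)

Hensel's recurrence: r_{i+1} = r_i − f(r_i)·(f′(r_i))^{-1} mod 19^{i+2}, with f′(x) = 2x. Iterate:
  r_0 = 8 (mod 19)
  r_1 = 255 (mod 361)
  r_2 = 5309 (mod 6859)
Final: r_2 = 5309, and one checks f(r_2) ≡ 0 mod 19^3.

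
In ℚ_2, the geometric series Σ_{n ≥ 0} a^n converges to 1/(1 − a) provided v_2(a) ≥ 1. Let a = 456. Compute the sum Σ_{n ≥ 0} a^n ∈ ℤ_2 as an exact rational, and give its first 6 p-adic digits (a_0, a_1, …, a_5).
Σ a^n = 1/(1 − a) = -1/455;  first 6 digits = (1, 0, 0, 1, 0, 0)

v_2(a) = 3 ≥ 1, so the series converges in ℤ_2 to 1/(1 − a) = 1/(1 − 456) = -1/455. Expand this rational in ℤ_2: compute digits iteratively via d_i = x_i mod 2, x_{i+1} = (x_i − d_i)/2. The first 6 digits are (1, 0, 0, 1, 0, 0).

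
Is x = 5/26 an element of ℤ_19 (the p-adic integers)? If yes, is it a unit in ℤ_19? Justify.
x ∈ ℤ_19^× (unit); v_19(x) = 0

ℤ_19 = {x ∈ ℚ_19 : v_19(x) ≥ 0} and ℤ_19^× = {x ∈ ℤ_19 : v_19(x) = 0}. Here v_19(5/26) = v_19(num) − v_19(den) = 0; compare against these criteria.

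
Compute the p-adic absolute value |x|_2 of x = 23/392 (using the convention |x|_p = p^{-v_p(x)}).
|23/392|_2 = 8

Step 1 — compute v_2(x) by factoring powers of 2 out of the numerator and denominator: v_2(23/392) = -3. Step 2 — apply |x|_p = p^{-v_p(x)} = 2^{3} = 8.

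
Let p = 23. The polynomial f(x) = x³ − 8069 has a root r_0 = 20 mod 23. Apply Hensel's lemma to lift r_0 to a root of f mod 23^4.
r_3 = 277101 (mod 279841)

Hensel: r_{i+1} = r_i − f(r_i)/f′(r_i) mod 23^{i+2}, where f′(x) = 3x². Iterate:
  r_0 = 20 (mod 23)
  r_1 = 434 (mod 529)
  r_2 = 9427 (mod 12167)
  r_3 = 277101 (mod 279841)
Final: r = 277101 with f(r) ≡ 0 mod 23^4.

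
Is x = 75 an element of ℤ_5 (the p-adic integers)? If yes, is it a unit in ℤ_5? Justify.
x ∈ ℤ_5 but not a unit; v_5(x) = 2 > 0

ℤ_5 = {x ∈ ℚ_5 : v_5(x) ≥ 0} and ℤ_5^× = {x ∈ ℤ_5 : v_5(x) = 0}. Here v_5(75) = v_5(num) − v_5(den) = 2; compare against these criteria.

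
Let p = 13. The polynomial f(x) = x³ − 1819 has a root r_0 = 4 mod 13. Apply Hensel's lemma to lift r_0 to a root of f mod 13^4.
r_3 = 27746 (mod 28561)

Hensel: r_{i+1} = r_i − f(r_i)/f′(r_i) mod 13^{i+2}, where f′(x) = 3x². Iterate:
  r_0 = 4 (mod 13)
  r_1 = 30 (mod 169)
  r_2 = 1382 (mod 2197)
  r_3 = 27746 (mod 28561)
Final: r = 27746 with f(r) ≡ 0 mod 13^4.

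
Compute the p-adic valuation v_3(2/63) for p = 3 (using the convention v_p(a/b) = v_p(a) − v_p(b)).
v_3(2/63) = -2

Factor powers of 3 from the numerator and denominator of the reduced fraction: 2 = 3^0 · 2 and 63 = 3^2 · 7. Apply v_p(a/b) = v_p(a) − v_p(b): v_3(2/63) = 0 − 2 = -2.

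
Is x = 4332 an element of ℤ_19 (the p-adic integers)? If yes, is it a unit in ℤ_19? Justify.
x ∈ ℤ_19 but not a unit; v_19(x) = 2 > 0

ℤ_19 = {x ∈ ℚ_19 : v_19(x) ≥ 0} and ℤ_19^× = {x ∈ ℤ_19 : v_19(x) = 0}. Here v_19(4332) = v_19(num) − v_19(den) = 2; compare against these criteria.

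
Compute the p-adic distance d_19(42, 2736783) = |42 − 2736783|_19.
d_19(42, 2736783) = 1/130321

Step 1 — x − y = 42 − 2736783 = -2736741. Step 2 — v_19(-2736741) = 4 (factor: -2736741 = −(19^4 · 21); the sign does not affect v_p). Step 3 — |x − y|_19 = 19^{-4} = 1/130321.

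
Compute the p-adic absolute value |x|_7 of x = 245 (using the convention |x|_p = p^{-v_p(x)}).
|245|_7 = 1/49

Step 1 — compute v_7(x) by factoring powers of 7 out of the numerator and denominator: v_7(245) = 2. Step 2 — apply |x|_p = p^{-v_p(x)} = 7^{-2} = 1/49.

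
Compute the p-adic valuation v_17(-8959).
v_17(-8959) = 2

v_17(n) is the largest exponent k such that 17^k divides n. Factor out: -8959 = -17^2 · 31. (Sign doesn't affect v_p.) So v_17(-8959) = 2.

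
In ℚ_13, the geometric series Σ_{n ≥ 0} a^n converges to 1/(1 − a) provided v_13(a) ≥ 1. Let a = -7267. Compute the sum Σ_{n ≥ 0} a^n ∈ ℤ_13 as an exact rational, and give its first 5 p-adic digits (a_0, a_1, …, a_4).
Σ a^n = 1/(1 − a) = 1/7268;  first 5 digits = (1, 0, 9, 9, 2)

v_13(a) = 2 ≥ 1, so the series converges in ℤ_13 to 1/(1 − a) = 1/(1 − (-7267)) = 1/7268. Expand this rational in ℤ_13: compute digits iteratively via d_i = x_i mod 13, x_{i+1} = (x_i − d_i)/13. The first 5 digits are (1, 0, 9, 9, 2).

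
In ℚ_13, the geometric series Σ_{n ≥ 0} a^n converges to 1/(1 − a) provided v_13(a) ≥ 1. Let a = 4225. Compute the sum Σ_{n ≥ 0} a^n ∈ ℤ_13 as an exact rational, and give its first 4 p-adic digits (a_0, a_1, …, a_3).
Σ a^n = 1/(1 − a) = -1/4224;  first 4 digits = (1, 0, 12, 1)

v_13(a) = 2 ≥ 1, so the series converges in ℤ_13 to 1/(1 − a) = 1/(1 − 4225) = -1/4224. Expand this rational in ℤ_13: compute digits iteratively via d_i = x_i mod 13, x_{i+1} = (x_i − d_i)/13. The first 4 digits are (1, 0, 12, 1).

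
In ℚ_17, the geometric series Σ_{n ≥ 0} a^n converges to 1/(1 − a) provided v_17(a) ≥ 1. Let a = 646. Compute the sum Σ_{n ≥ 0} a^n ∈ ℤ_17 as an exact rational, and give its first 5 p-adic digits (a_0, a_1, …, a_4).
Σ a^n = 1/(1 − a) = -1/645;  first 5 digits = (1, 4, 1, 13, 3)

v_17(a) = 1 ≥ 1, so the series converges in ℤ_17 to 1/(1 − a) = 1/(1 − 646) = -1/645. Expand this rational in ℤ_17: compute digits iteratively via d_i = x_i mod 17, x_{i+1} = (x_i − d_i)/17. The first 5 digits are (1, 4, 1, 13, 3).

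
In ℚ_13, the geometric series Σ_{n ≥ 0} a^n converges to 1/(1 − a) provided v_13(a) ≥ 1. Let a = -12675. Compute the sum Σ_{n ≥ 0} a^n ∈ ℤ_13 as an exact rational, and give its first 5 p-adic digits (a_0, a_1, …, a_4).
Σ a^n = 1/(1 − a) = 1/12676;  first 5 digits = (1, 0, 3, 7, 8)

v_13(a) = 2 ≥ 1, so the series converges in ℤ_13 to 1/(1 − a) = 1/(1 − (-12675)) = 1/12676. Expand this rational in ℤ_13: compute digits iteratively via d_i = x_i mod 13, x_{i+1} = (x_i − d_i)/13. The first 5 digits are (1, 0, 3, 7, 8).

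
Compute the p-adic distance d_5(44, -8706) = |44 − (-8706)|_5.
d_5(44, -8706) = 1/625

Step 1 — x − y = 44 − (-8706) = 8750. Step 2 — v_5(8750) = 4 (factor: 8750 = (5^4 · 14); the sign does not affect v_p). Step 3 — |x − y|_5 = 5^{-4} = 1/625.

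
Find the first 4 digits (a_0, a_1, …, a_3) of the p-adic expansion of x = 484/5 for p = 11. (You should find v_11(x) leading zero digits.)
(a_0, …, a_3) = (0, 0, 3, 2)

v_11(484/5) = 2, so a_0 = ... = a_1 = 0. Factor out: x = 11^2 · u with u = 4/5 a unit in ℤ_11. Expand u iteratively via a_{v+i} = u_i mod 11, u_{i+1} = (u_i − a_{v+i})/11:
  u_0 = 4/5;  a_2 = 3;  u_1 = (u_0 − 3)/11 = -1/5
  u_1 = -1/5;  a_3 = 2;  u_2 = (u_1 − 2)/11 = -1/5
Digits: (0, 0, 3, 2).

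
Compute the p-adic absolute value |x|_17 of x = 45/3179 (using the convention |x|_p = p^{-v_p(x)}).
|45/3179|_17 = 289

Step 1 — compute v_17(x) by factoring powers of 17 out of the numerator and denominator: v_17(45/3179) = -2. Step 2 — apply |x|_p = p^{-v_p(x)} = 17^{2} = 289.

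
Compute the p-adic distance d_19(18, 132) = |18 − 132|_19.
d_19(18, 132) = 1/19

Step 1 — x − y = 18 − 132 = -114. Step 2 — v_19(-114) = 1 (factor: -114 = −(19^1 · 6); the sign does not affect v_p). Step 3 — |x − y|_19 = 19^{-1} = 1/19.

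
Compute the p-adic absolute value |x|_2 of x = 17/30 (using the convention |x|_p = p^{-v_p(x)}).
|17/30|_2 = 2

Step 1 — compute v_2(x) by factoring powers of 2 out of the numerator and denominator: v_2(17/30) = -1. Step 2 — apply |x|_p = p^{-v_p(x)} = 2^{1} = 2.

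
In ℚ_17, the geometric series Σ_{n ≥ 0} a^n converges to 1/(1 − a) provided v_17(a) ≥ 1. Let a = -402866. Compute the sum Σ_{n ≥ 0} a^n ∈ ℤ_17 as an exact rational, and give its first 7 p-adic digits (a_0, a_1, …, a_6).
Σ a^n = 1/(1 − a) = 1/402867;  first 7 digits = (1, 0, 0, 3, 12, 16, 8)

v_17(a) = 3 ≥ 1, so the series converges in ℤ_17 to 1/(1 − a) = 1/(1 − (-402866)) = 1/402867. Expand this rational in ℤ_17: compute digits iteratively via d_i = x_i mod 17, x_{i+1} = (x_i − d_i)/17. The first 7 digits are (1, 0, 0, 3, 12, 16, 8).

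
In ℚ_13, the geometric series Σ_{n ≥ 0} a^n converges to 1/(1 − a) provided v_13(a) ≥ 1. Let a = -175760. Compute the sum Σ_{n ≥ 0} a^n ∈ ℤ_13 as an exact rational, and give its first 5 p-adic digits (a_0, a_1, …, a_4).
Σ a^n = 1/(1 − a) = 1/175761;  first 5 digits = (1, 0, 0, 11, 6)

v_13(a) = 3 ≥ 1, so the series converges in ℤ_13 to 1/(1 − a) = 1/(1 − (-175760)) = 1/175761. Expand this rational in ℤ_13: compute digits iteratively via d_i = x_i mod 13, x_{i+1} = (x_i − d_i)/13. The first 5 digits are (1, 0, 0, 11, 6).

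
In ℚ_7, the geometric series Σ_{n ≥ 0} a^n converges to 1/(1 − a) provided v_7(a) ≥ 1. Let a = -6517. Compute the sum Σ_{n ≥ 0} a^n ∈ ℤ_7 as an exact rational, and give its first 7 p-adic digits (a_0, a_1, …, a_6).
Σ a^n = 1/(1 − a) = 1/6518;  first 7 digits = (1, 0, 0, 2, 4, 6, 3)

v_7(a) = 3 ≥ 1, so the series converges in ℤ_7 to 1/(1 − a) = 1/(1 − (-6517)) = 1/6518. Expand this rational in ℤ_7: compute digits iteratively via d_i = x_i mod 7, x_{i+1} = (x_i − d_i)/7. The first 7 digits are (1, 0, 0, 2, 4, 6, 3).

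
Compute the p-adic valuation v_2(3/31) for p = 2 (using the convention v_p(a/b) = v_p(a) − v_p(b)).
v_2(3/31) = 0

Factor powers of 2 from the numerator and denominator of the reduced fraction: 3 = 2^0 · 3 and 31 = 2^0 · 31. Apply v_p(a/b) = v_p(a) − v_p(b): v_2(3/31) = 0 − 0 = 0.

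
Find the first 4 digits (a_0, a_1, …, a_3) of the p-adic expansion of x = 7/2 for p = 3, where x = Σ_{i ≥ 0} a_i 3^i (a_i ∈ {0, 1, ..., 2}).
(a_0, …, a_3) = (2, 2, 1, 1)

v_3(7/2) = 0 (numerator and denominator both coprime to 3), so x ∈ ℤ_3^×. Compute digits iteratively via a_i = x_i mod 3, x_{i+1} = (x_i − a_i)/3, with x_0 = x:
  x_0 = 7/2;  a_0 = 2;  x_1 = (x_0 − 2)/3 = 1/2
  x_1 = 1/2;  a_1 = 2;  x_2 = (x_1 − 2)/3 = -1/2
  x_2 = -1/2;  a_2 = 1;  x_3 = (x_2 − 1)/3 = -1/2
  x_3 = -1/2;  a_3 = 1;  x_4 = (x_3 − 1)/3 = -1/2
Digits: (2, 2, 1, 1).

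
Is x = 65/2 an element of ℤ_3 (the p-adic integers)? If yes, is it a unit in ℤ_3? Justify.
x ∈ ℤ_3^× (unit); v_3(x) = 0

ℤ_3 = {x ∈ ℚ_3 : v_3(x) ≥ 0} and ℤ_3^× = {x ∈ ℤ_3 : v_3(x) = 0}. Here v_3(65/2) = v_3(num) − v_3(den) = 0; compare against these criteria.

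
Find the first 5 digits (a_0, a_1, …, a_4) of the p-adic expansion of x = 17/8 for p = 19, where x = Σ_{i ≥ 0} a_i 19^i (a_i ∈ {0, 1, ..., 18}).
(a_0, …, a_4) = (14, 16, 11, 16, 11)

v_19(17/8) = 0 (numerator and denominator both coprime to 19), so x ∈ ℤ_19^×. Compute digits iteratively via a_i = x_i mod 19, x_{i+1} = (x_i − a_i)/19, with x_0 = x:
  x_0 = 17/8;  a_0 = 14;  x_1 = (x_0 − 14)/19 = -5/8
  x_1 = -5/8;  a_1 = 16;  x_2 = (x_1 − 16)/19 = -7/8
  x_2 = -7/8;  a_2 = 11;  x_3 = (x_2 − 11)/19 = -5/8
  x_3 = -5/8;  a_3 = 16;  x_4 = (x_3 − 16)/19 = -7/8
  x_4 = -7/8;  a_4 = 11;  x_5 = (x_4 − 11)/19 = -5/8
Digits: (14, 16, 11, 16, 11).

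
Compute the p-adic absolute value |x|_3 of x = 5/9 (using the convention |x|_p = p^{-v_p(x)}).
|5/9|_3 = 9

Step 1 — compute v_3(x) by factoring powers of 3 out of the numerator and denominator: v_3(5/9) = -2. Step 2 — apply |x|_p = p^{-v_p(x)} = 3^{2} = 9.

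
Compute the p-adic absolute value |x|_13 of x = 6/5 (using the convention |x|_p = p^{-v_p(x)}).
|6/5|_13 = 1

Step 1 — compute v_13(x) by factoring powers of 13 out of the numerator and denominator: v_13(6/5) = 0. Step 2 — apply |x|_p = p^{-v_p(x)} = 13^{0} = 1.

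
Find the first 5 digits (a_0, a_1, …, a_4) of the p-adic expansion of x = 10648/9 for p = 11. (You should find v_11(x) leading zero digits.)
(a_0, …, a_4) = (0, 0, 0, 7, 8)

v_11(10648/9) = 3, so a_0 = ... = a_2 = 0. Factor out: x = 11^3 · u with u = 8/9 a unit in ℤ_11. Expand u iteratively via a_{v+i} = u_i mod 11, u_{i+1} = (u_i − a_{v+i})/11:
  u_0 = 8/9;  a_3 = 7;  u_1 = (u_0 − 7)/11 = -5/9
  u_1 = -5/9;  a_4 = 8;  u_2 = (u_1 − 8)/11 = -7/9
Digits: (0, 0, 0, 7, 8).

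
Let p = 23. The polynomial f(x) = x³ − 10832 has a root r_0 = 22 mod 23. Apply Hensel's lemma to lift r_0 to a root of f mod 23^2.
r_1 = 436 (mod 529)

Hensel: r_{i+1} = r_i − f(r_i)/f′(r_i) mod 23^{i+2}, where f′(x) = 3x². Iterate:
  r_0 = 22 (mod 23)
  r_1 = 436 (mod 529)
Final: r = 436 with f(r) ≡ 0 mod 23^2.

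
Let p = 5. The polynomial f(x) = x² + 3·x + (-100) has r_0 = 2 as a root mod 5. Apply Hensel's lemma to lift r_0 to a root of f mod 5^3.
r_2 = 47 (mod 125)

Hensel: r_{i+1} = r_i − f(r_i)·(f′(r_i))^{-1} mod 5^{i+2}, f′(x) = 2x + 3. Iterate:
  r_0 = 2 (mod 5)
  r_1 = 22 (mod 25)
  r_2 = 47 (mod 125)
Final: r = 47 satisfies f(r) ≡ 0 mod 5^3.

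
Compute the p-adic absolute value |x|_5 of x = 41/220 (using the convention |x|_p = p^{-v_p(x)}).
|41/220|_5 = 5

Step 1 — compute v_5(x) by factoring powers of 5 out of the numerator and denominator: v_5(41/220) = -1. Step 2 — apply |x|_p = p^{-v_p(x)} = 5^{1} = 5.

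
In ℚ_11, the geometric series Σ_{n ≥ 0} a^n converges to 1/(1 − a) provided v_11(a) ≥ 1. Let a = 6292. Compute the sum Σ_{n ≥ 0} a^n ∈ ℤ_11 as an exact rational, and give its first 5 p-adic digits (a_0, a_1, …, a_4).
Σ a^n = 1/(1 − a) = -1/6291;  first 5 digits = (1, 0, 8, 4, 9)

v_11(a) = 2 ≥ 1, so the series converges in ℤ_11 to 1/(1 − a) = 1/(1 − 6292) = -1/6291. Expand this rational in ℤ_11: compute digits iteratively via d_i = x_i mod 11, x_{i+1} = (x_i − d_i)/11. The first 5 digits are (1, 0, 8, 4, 9).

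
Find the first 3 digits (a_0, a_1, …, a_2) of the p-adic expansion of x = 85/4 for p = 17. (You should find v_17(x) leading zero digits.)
(a_0, …, a_2) = (0, 14, 12)

v_17(85/4) = 1, so a_0 = ... = a_0 = 0. Factor out: x = 17^1 · u with u = 5/4 a unit in ℤ_17. Expand u iteratively via a_{v+i} = u_i mod 17, u_{i+1} = (u_i − a_{v+i})/17:
  u_0 = 5/4;  a_1 = 14;  u_1 = (u_0 − 14)/17 = -3/4
  u_1 = -3/4;  a_2 = 12;  u_2 = (u_1 − 12)/17 = -3/4
Digits: (0, 14, 12).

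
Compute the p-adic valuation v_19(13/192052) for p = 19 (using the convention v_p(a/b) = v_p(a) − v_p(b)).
v_19(13/192052) = -3

Factor powers of 19 from the numerator and denominator of the reduced fraction: 13 = 19^0 · 13 and 192052 = 19^3 · 28. Apply v_p(a/b) = v_p(a) − v_p(b): v_19(13/192052) = 0 − 3 = -3.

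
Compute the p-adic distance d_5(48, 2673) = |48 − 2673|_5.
d_5(48, 2673) = 1/125

Step 1 — x − y = 48 − 2673 = -2625. Step 2 — v_5(-2625) = 3 (factor: -2625 = −(5^3 · 21); the sign does not affect v_p). Step 3 — |x − y|_5 = 5^{-3} = 1/125.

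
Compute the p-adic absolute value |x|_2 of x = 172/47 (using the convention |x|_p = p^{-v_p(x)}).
|172/47|_2 = 1/4

Step 1 — compute v_2(x) by factoring powers of 2 out of the numerator and denominator: v_2(172/47) = 2. Step 2 — apply |x|_p = p^{-v_p(x)} = 2^{-2} = 1/4.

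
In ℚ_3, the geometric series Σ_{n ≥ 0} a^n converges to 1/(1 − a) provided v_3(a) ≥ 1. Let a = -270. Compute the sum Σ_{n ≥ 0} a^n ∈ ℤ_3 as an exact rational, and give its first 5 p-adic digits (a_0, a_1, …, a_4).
Σ a^n = 1/(1 − a) = 1/271;  first 5 digits = (1, 0, 0, 2, 2)

v_3(a) = 3 ≥ 1, so the series converges in ℤ_3 to 1/(1 − a) = 1/(1 − (-270)) = 1/271. Expand this rational in ℤ_3: compute digits iteratively via d_i = x_i mod 3, x_{i+1} = (x_i − d_i)/3. The first 5 digits are (1, 0, 0, 2, 2).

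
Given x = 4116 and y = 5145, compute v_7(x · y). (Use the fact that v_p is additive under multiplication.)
v_7(21176820) = 6

v_p(x) = 3 (factor: 4116 = 7^3 · 12); v_p(y) = 3 (factor: 5145 = 7^3 · 15). Additivity: v_p(xy) = v_p(x) + v_p(y) = 3 + 3 = 6. (Direct check: xy = 21176820 = 7^6 · (180).)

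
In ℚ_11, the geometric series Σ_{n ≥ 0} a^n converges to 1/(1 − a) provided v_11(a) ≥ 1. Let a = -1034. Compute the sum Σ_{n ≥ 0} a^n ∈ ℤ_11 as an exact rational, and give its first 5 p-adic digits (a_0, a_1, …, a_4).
Σ a^n = 1/(1 − a) = 1/1035;  first 5 digits = (1, 5, 5, 3, 1)

v_11(a) = 1 ≥ 1, so the series converges in ℤ_11 to 1/(1 − a) = 1/(1 − (-1034)) = 1/1035. Expand this rational in ℤ_11: compute digits iteratively via d_i = x_i mod 11, x_{i+1} = (x_i − d_i)/11. The first 5 digits are (1, 5, 5, 3, 1).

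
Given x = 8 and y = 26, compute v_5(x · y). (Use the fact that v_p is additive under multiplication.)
v_5(208) = 0

v_p(x) = 0 (factor: 8 = 5^0 · 8); v_p(y) = 0 (factor: 26 = 5^0 · 26). Additivity: v_p(xy) = v_p(x) + v_p(y) = 0 + 0 = 0. (Direct check: xy = 208 = 5^0 · (208).)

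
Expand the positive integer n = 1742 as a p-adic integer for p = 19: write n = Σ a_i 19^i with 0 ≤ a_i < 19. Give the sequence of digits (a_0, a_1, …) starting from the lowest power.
(a_0, a_1, …) = (13, 15, 4)

Repeated division by 19 gives the digits low-to-high: 1742 = 13 + 15·19^1 + 4·19^2. Digit sequence: (13, 15, 4).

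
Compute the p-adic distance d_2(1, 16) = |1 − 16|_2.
d_2(1, 16) = 1

Step 1 — x − y = 1 − 16 = -15. Step 2 — v_2(-15) = 0 (factor: -15 = −(2^0 · 15); the sign does not affect v_p). Step 3 — |x − y|_2 = 2^{0} = 1.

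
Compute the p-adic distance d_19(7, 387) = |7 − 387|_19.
d_19(7, 387) = 1/19

Step 1 — x − y = 7 − 387 = -380. Step 2 — v_19(-380) = 1 (factor: -380 = −(19^1 · 20); the sign does not affect v_p). Step 3 — |x − y|_19 = 19^{-1} = 1/19.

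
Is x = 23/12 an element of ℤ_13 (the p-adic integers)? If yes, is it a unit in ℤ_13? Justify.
x ∈ ℤ_13^× (unit); v_13(x) = 0

ℤ_13 = {x ∈ ℚ_13 : v_13(x) ≥ 0} and ℤ_13^× = {x ∈ ℤ_13 : v_13(x) = 0}. Here v_13(23/12) = v_13(num) − v_13(den) = 0; compare against these criteria.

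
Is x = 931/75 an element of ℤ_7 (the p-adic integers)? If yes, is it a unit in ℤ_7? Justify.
x ∈ ℤ_7 but not a unit; v_7(x) = 2 > 0

ℤ_7 = {x ∈ ℚ_7 : v_7(x) ≥ 0} and ℤ_7^× = {x ∈ ℤ_7 : v_7(x) = 0}. Here v_7(931/75) = v_7(num) − v_7(den) = 2; compare against these criteria.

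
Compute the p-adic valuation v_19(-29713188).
v_19(-29713188) = 5

v_19(n) is the largest exponent k such that 19^k divides n. Factor out: -29713188 = -19^5 · 12. (Sign doesn't affect v_p.) So v_19(-29713188) = 5.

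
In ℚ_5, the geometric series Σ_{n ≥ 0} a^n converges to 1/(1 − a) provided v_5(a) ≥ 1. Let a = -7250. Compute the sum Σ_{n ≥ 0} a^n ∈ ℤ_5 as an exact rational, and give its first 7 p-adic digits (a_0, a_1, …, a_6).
Σ a^n = 1/(1 − a) = 1/7251;  first 7 digits = (1, 0, 0, 2, 3, 2, 3)

v_5(a) = 3 ≥ 1, so the series converges in ℤ_5 to 1/(1 − a) = 1/(1 − (-7250)) = 1/7251. Expand this rational in ℤ_5: compute digits iteratively via d_i = x_i mod 5, x_{i+1} = (x_i − d_i)/5. The first 7 digits are (1, 0, 0, 2, 3, 2, 3).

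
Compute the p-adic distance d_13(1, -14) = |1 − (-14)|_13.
d_13(1, -14) = 1

Step 1 — x − y = 1 − (-14) = 15. Step 2 — v_13(15) = 0 (factor: 15 = (13^0 · 15); the sign does not affect v_p). Step 3 — |x − y|_13 = 13^{0} = 1.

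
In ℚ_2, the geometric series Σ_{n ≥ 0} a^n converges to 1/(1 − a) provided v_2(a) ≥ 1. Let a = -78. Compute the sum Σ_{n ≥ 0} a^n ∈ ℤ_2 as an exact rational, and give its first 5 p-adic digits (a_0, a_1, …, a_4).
Σ a^n = 1/(1 − a) = 1/79;  first 5 digits = (1, 1, 1, 1, 0)

v_2(a) = 1 ≥ 1, so the series converges in ℤ_2 to 1/(1 − a) = 1/(1 − (-78)) = 1/79. Expand this rational in ℤ_2: compute digits iteratively via d_i = x_i mod 2, x_{i+1} = (x_i − d_i)/2. The first 5 digits are (1, 1, 1, 1, 0).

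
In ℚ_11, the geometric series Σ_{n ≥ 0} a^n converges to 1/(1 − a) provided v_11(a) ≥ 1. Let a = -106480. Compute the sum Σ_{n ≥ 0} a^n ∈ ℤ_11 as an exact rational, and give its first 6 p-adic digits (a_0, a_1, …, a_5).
Σ a^n = 1/(1 − a) = 1/106481;  first 6 digits = (1, 0, 0, 8, 3, 10)

v_11(a) = 3 ≥ 1, so the series converges in ℤ_11 to 1/(1 − a) = 1/(1 − (-106480)) = 1/106481. Expand this rational in ℤ_11: compute digits iteratively via d_i = x_i mod 11, x_{i+1} = (x_i − d_i)/11. The first 6 digits are (1, 0, 0, 8, 3, 10).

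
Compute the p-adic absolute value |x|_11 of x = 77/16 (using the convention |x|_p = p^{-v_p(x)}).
|77/16|_11 = 1/11

Step 1 — compute v_11(x) by factoring powers of 11 out of the numerator and denominator: v_11(77/16) = 1. Step 2 — apply |x|_p = p^{-v_p(x)} = 11^{-1} = 1/11.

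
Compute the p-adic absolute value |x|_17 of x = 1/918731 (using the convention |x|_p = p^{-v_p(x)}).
|1/918731|_17 = 83521

Step 1 — compute v_17(x) by factoring powers of 17 out of the numerator and denominator: v_17(1/918731) = -4. Step 2 — apply |x|_p = p^{-v_p(x)} = 17^{4} = 83521.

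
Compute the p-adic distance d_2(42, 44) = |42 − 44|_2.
d_2(42, 44) = 1/2

Step 1 — x − y = 42 − 44 = -2. Step 2 — v_2(-2) = 1 (factor: -2 = −(2^1 · 1); the sign does not affect v_p). Step 3 — |x − y|_2 = 2^{-1} = 1/2.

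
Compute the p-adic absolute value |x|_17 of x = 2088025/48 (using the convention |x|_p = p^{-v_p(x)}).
|2088025/48|_17 = 1/83521

Step 1 — compute v_17(x) by factoring powers of 17 out of the numerator and denominator: v_17(2088025/48) = 4. Step 2 — apply |x|_p = p^{-v_p(x)} = 17^{-4} = 1/83521.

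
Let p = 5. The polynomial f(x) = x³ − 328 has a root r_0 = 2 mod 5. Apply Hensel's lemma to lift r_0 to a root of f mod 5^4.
r_3 = 437 (mod 625)

Hensel: r_{i+1} = r_i − f(r_i)/f′(r_i) mod 5^{i+2}, where f′(x) = 3x². Iterate:
  r_0 = 2 (mod 5)
  r_1 = 12 (mod 25)
  r_2 = 62 (mod 125)
  r_3 = 437 (mod 625)
Final: r = 437 with f(r) ≡ 0 mod 5^4.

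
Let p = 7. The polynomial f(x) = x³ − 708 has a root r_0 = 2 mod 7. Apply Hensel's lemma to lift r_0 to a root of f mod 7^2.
r_1 = 44 (mod 49)

Hensel: r_{i+1} = r_i − f(r_i)/f′(r_i) mod 7^{i+2}, where f′(x) = 3x². Iterate:
  r_0 = 2 (mod 7)
  r_1 = 44 (mod 49)
Final: r = 44 with f(r) ≡ 0 mod 7^2.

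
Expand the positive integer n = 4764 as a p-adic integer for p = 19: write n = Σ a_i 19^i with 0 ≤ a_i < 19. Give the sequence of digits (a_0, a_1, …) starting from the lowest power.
(a_0, a_1, …) = (14, 3, 13)

Repeated division by 19 gives the digits low-to-high: 4764 = 14 + 3·19^1 + 13·19^2. Digit sequence: (14, 3, 13).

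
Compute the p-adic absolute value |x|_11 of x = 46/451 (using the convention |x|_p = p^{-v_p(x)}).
|46/451|_11 = 11

Step 1 — compute v_11(x) by factoring powers of 11 out of the numerator and denominator: v_11(46/451) = -1. Step 2 — apply |x|_p = p^{-v_p(x)} = 11^{1} = 11.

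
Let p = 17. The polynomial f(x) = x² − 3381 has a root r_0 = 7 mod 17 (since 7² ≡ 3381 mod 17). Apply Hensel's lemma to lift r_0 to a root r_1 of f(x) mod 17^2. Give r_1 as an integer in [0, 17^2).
r_1 = 245 (mod 289)

Hensel's recurrence: r_{i+1} = r_i − f(r_i)·(f′(r_i))^{-1} mod 17^{i+2}, with f′(x) = 2x. Iterate:
  r_0 = 7 (mod 17)
  r_1 = 245 (mod 289)
Final: r_1 = 245, and one checks f(r_1) ≡ 0 mod 17^2.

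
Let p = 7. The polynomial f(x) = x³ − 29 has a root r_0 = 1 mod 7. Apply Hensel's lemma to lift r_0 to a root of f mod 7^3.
r_2 = 190 (mod 343)

Hensel: r_{i+1} = r_i − f(r_i)/f′(r_i) mod 7^{i+2}, where f′(x) = 3x². Iterate:
  r_0 = 1 (mod 7)
  r_1 = 43 (mod 49)
  r_2 = 190 (mod 343)
Final: r = 190 with f(r) ≡ 0 mod 7^3.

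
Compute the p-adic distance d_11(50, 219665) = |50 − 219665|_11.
d_11(50, 219665) = 1/14641

Step 1 — x − y = 50 − 219665 = -219615. Step 2 — v_11(-219615) = 4 (factor: -219615 = −(11^4 · 15); the sign does not affect v_p). Step 3 — |x − y|_11 = 11^{-4} = 1/14641.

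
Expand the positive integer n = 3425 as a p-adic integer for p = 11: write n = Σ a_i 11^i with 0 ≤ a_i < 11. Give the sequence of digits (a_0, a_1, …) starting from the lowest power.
(a_0, a_1, …) = (4, 3, 6, 2)

Repeated division by 11 gives the digits low-to-high: 3425 = 4 + 3·11^1 + 6·11^2 + 2·11^3. Digit sequence: (4, 3, 6, 2).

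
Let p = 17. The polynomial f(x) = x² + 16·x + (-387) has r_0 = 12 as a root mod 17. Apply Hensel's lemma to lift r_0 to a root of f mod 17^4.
r_3 = 78773 (mod 83521)

Hensel: r_{i+1} = r_i − f(r_i)·(f′(r_i))^{-1} mod 17^{i+2}, f′(x) = 2x + 16. Iterate:
  r_0 = 12 (mod 17)
  r_1 = 165 (mod 289)
  r_2 = 165 (mod 4913)
  r_3 = 78773 (mod 83521)
Final: r = 78773 satisfies f(r) ≡ 0 mod 17^4.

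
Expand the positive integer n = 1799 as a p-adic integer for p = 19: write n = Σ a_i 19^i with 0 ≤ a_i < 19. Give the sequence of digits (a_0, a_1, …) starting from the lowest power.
(a_0, a_1, …) = (13, 18, 4)

Repeated division by 19 gives the digits low-to-high: 1799 = 13 + 18·19^1 + 4·19^2. Digit sequence: (13, 18, 4).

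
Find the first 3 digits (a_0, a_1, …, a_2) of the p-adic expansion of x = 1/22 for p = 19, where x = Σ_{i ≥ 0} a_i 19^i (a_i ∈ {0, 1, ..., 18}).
(a_0, …, a_2) = (13, 14, 7)

v_19(1/22) = 0 (numerator and denominator both coprime to 19), so x ∈ ℤ_19^×. Compute digits iteratively via a_i = x_i mod 19, x_{i+1} = (x_i − a_i)/19, with x_0 = x:
  x_0 = 1/22;  a_0 = 13;  x_1 = (x_0 − 13)/19 = -15/22
  x_1 = -15/22;  a_1 = 14;  x_2 = (x_1 − 14)/19 = -17/22
  x_2 = -17/22;  a_2 = 7;  x_3 = (x_2 − 7)/19 = -9/22
Digits: (13, 14, 7).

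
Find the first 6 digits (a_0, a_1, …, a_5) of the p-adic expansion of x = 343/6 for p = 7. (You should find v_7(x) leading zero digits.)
(a_0, …, a_5) = (0, 0, 0, 6, 5, 5)

v_7(343/6) = 3, so a_0 = ... = a_2 = 0. Factor out: x = 7^3 · u with u = 1/6 a unit in ℤ_7. Expand u iteratively via a_{v+i} = u_i mod 7, u_{i+1} = (u_i − a_{v+i})/7:
  u_0 = 1/6;  a_3 = 6;  u_1 = (u_0 − 6)/7 = -5/6
  u_1 = -5/6;  a_4 = 5;  u_2 = (u_1 − 5)/7 = -5/6
  u_2 = -5/6;  a_5 = 5;  u_3 = (u_2 − 5)/7 = -5/6
Digits: (0, 0, 0, 6, 5, 5).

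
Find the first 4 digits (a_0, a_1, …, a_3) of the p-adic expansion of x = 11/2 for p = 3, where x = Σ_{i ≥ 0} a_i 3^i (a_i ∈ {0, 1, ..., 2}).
(a_0, …, a_3) = (1, 0, 2, 1)

v_3(11/2) = 0 (numerator and denominator both coprime to 3), so x ∈ ℤ_3^×. Compute digits iteratively via a_i = x_i mod 3, x_{i+1} = (x_i − a_i)/3, with x_0 = x:
  x_0 = 11/2;  a_0 = 1;  x_1 = (x_0 − 1)/3 = 3/2
  x_1 = 3/2;  a_1 = 0;  x_2 = (x_1 − 0)/3 = 1/2
  x_2 = 1/2;  a_2 = 2;  x_3 = (x_2 − 2)/3 = -1/2
  x_3 = -1/2;  a_3 = 1;  x_4 = (x_3 − 1)/3 = -1/2
Digits: (1, 0, 2, 1).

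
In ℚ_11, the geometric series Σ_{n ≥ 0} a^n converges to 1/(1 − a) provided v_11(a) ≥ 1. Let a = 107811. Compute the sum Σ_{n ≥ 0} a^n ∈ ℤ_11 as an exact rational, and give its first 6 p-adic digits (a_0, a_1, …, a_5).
Σ a^n = 1/(1 − a) = -1/107810;  first 6 digits = (1, 0, 0, 4, 7, 0)

v_11(a) = 3 ≥ 1, so the series converges in ℤ_11 to 1/(1 − a) = 1/(1 − 107811) = -1/107810. Expand this rational in ℤ_11: compute digits iteratively via d_i = x_i mod 11, x_{i+1} = (x_i − d_i)/11. The first 6 digits are (1, 0, 0, 4, 7, 0).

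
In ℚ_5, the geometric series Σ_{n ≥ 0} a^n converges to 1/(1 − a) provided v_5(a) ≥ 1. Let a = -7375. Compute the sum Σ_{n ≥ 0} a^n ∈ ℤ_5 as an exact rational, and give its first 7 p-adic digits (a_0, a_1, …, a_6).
Σ a^n = 1/(1 − a) = 1/7376;  first 7 digits = (1, 0, 0, 1, 3, 2, 0)

v_5(a) = 3 ≥ 1, so the series converges in ℤ_5 to 1/(1 − a) = 1/(1 − (-7375)) = 1/7376. Expand this rational in ℤ_5: compute digits iteratively via d_i = x_i mod 5, x_{i+1} = (x_i − d_i)/5. The first 7 digits are (1, 0, 0, 1, 3, 2, 0).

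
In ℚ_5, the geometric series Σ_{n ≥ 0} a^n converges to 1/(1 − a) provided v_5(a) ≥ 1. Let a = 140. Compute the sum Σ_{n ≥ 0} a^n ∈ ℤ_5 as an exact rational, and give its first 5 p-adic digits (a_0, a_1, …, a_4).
Σ a^n = 1/(1 − a) = -1/139;  first 5 digits = (1, 3, 4, 4, 2)

v_5(a) = 1 ≥ 1, so the series converges in ℤ_5 to 1/(1 − a) = 1/(1 − 140) = -1/139. Expand this rational in ℤ_5: compute digits iteratively via d_i = x_i mod 5, x_{i+1} = (x_i − d_i)/5. The first 5 digits are (1, 3, 4, 4, 2).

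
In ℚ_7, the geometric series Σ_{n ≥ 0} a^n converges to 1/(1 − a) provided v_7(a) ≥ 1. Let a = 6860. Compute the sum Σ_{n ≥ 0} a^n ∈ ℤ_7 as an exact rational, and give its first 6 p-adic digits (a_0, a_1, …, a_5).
Σ a^n = 1/(1 − a) = -1/6859;  first 6 digits = (1, 0, 0, 6, 2, 0)

v_7(a) = 3 ≥ 1, so the series converges in ℤ_7 to 1/(1 − a) = 1/(1 − 6860) = -1/6859. Expand this rational in ℤ_7: compute digits iteratively via d_i = x_i mod 7, x_{i+1} = (x_i − d_i)/7. The first 6 digits are (1, 0, 0, 6, 2, 0).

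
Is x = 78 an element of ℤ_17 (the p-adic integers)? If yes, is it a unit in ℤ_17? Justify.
x ∈ ℤ_17^× (unit); v_17(x) = 0

ℤ_17 = {x ∈ ℚ_17 : v_17(x) ≥ 0} and ℤ_17^× = {x ∈ ℤ_17 : v_17(x) = 0}. Here v_17(78) = v_17(num) − v_17(den) = 0; compare against these criteria.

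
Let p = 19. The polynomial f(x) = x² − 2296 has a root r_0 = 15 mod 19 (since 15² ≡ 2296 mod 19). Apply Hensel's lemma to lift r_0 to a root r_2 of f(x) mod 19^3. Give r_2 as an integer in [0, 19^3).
r_2 = 433 (mod 6859)

Hensel's recurrence: r_{i+1} = r_i − f(r_i)·(f′(r_i))^{-1} mod 19^{i+2}, with f′(x) = 2x. Iterate:
  r_0 = 15 (mod 19)
  r_1 = 72 (mod 361)
  r_2 = 433 (mod 6859)
Final: r_2 = 433, and one checks f(r_2) ≡ 0 mod 19^3.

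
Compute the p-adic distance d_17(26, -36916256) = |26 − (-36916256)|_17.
d_17(26, -36916256) = 1/1419857

Step 1 — x − y = 26 − (-36916256) = 36916282. Step 2 — v_17(36916282) = 5 (factor: 36916282 = (17^5 · 26); the sign does not affect v_p). Step 3 — |x − y|_17 = 17^{-5} = 1/1419857.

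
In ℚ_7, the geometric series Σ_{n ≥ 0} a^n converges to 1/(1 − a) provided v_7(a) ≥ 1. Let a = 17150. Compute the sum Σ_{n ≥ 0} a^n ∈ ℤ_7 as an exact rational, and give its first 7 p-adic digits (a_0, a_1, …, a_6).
Σ a^n = 1/(1 − a) = -1/17149;  first 7 digits = (1, 0, 0, 1, 0, 1, 1)

v_7(a) = 3 ≥ 1, so the series converges in ℤ_7 to 1/(1 − a) = 1/(1 − 17150) = -1/17149. Expand this rational in ℤ_7: compute digits iteratively via d_i = x_i mod 7, x_{i+1} = (x_i − d_i)/7. The first 7 digits are (1, 0, 0, 1, 0, 1, 1).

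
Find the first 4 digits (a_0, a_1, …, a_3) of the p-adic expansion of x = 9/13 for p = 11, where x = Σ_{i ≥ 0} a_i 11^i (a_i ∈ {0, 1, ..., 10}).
(a_0, …, a_3) = (10, 0, 5, 8)

v_11(9/13) = 0 (numerator and denominator both coprime to 11), so x ∈ ℤ_11^×. Compute digits iteratively via a_i = x_i mod 11, x_{i+1} = (x_i − a_i)/11, with x_0 = x:
  x_0 = 9/13;  a_0 = 10;  x_1 = (x_0 − 10)/11 = -11/13
  x_1 = -11/13;  a_1 = 0;  x_2 = (x_1 − 0)/11 = -1/13
  x_2 = -1/13;  a_2 = 5;  x_3 = (x_2 − 5)/11 = -6/13
  x_3 = -6/13;  a_3 = 8;  x_4 = (x_3 − 8)/11 = -10/13
Digits: (10, 0, 5, 8).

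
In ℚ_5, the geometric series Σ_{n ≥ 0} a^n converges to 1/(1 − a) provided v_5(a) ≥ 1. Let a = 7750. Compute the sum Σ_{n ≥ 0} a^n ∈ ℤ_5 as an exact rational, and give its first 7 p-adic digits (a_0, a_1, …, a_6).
Σ a^n = 1/(1 − a) = -1/7749;  first 7 digits = (1, 0, 0, 2, 2, 2, 4)

v_5(a) = 3 ≥ 1, so the series converges in ℤ_5 to 1/(1 − a) = 1/(1 − 7750) = -1/7749. Expand this rational in ℤ_5: compute digits iteratively via d_i = x_i mod 5, x_{i+1} = (x_i − d_i)/5. The first 7 digits are (1, 0, 0, 2, 2, 2, 4).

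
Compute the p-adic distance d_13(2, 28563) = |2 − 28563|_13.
d_13(2, 28563) = 1/28561

Step 1 — x − y = 2 − 28563 = -28561. Step 2 — v_13(-28561) = 4 (factor: -28561 = −(13^4 · 1); the sign does not affect v_p). Step 3 — |x − y|_13 = 13^{-4} = 1/28561.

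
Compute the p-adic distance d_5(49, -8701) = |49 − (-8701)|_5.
d_5(49, -8701) = 1/625

Step 1 — x − y = 49 − (-8701) = 8750. Step 2 — v_5(8750) = 4 (factor: 8750 = (5^4 · 14); the sign does not affect v_p). Step 3 — |x − y|_5 = 5^{-4} = 1/625.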